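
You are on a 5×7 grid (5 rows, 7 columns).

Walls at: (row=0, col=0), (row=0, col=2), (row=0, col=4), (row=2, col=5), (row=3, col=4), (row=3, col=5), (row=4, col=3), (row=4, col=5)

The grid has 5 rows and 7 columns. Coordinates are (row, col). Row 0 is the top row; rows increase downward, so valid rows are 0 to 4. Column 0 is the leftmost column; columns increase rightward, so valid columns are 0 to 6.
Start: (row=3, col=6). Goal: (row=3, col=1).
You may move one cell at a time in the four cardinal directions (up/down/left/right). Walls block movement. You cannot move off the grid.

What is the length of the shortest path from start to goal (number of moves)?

Answer: Shortest path length: 9

Derivation:
BFS from (row=3, col=6) until reaching (row=3, col=1):
  Distance 0: (row=3, col=6)
  Distance 1: (row=2, col=6), (row=4, col=6)
  Distance 2: (row=1, col=6)
  Distance 3: (row=0, col=6), (row=1, col=5)
  Distance 4: (row=0, col=5), (row=1, col=4)
  Distance 5: (row=1, col=3), (row=2, col=4)
  Distance 6: (row=0, col=3), (row=1, col=2), (row=2, col=3)
  Distance 7: (row=1, col=1), (row=2, col=2), (row=3, col=3)
  Distance 8: (row=0, col=1), (row=1, col=0), (row=2, col=1), (row=3, col=2)
  Distance 9: (row=2, col=0), (row=3, col=1), (row=4, col=2)  <- goal reached here
One shortest path (9 moves): (row=3, col=6) -> (row=2, col=6) -> (row=1, col=6) -> (row=1, col=5) -> (row=1, col=4) -> (row=1, col=3) -> (row=1, col=2) -> (row=1, col=1) -> (row=2, col=1) -> (row=3, col=1)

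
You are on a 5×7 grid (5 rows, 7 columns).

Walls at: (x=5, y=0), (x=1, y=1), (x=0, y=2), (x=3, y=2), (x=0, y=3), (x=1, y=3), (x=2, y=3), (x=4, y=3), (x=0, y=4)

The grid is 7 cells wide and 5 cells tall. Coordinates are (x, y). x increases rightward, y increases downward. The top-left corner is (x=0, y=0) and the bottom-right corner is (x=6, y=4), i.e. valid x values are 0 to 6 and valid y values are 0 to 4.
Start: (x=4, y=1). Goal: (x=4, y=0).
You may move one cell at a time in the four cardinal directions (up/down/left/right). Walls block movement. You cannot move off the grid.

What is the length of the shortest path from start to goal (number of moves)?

Answer: Shortest path length: 1

Derivation:
BFS from (x=4, y=1) until reaching (x=4, y=0):
  Distance 0: (x=4, y=1)
  Distance 1: (x=4, y=0), (x=3, y=1), (x=5, y=1), (x=4, y=2)  <- goal reached here
One shortest path (1 moves): (x=4, y=1) -> (x=4, y=0)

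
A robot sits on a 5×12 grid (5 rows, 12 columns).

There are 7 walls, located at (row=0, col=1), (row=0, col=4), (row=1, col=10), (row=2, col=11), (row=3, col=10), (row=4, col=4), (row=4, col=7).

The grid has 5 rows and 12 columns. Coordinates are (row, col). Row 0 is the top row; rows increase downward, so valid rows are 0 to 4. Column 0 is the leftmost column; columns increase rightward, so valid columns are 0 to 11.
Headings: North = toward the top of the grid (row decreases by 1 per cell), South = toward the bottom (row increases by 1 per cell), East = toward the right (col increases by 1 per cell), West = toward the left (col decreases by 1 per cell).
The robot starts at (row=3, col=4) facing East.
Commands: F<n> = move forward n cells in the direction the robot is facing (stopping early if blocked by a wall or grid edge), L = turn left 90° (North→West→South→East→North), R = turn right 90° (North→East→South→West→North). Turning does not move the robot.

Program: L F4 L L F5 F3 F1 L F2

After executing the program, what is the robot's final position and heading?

Start: (row=3, col=4), facing East
  L: turn left, now facing North
  F4: move forward 2/4 (blocked), now at (row=1, col=4)
  L: turn left, now facing West
  L: turn left, now facing South
  F5: move forward 2/5 (blocked), now at (row=3, col=4)
  F3: move forward 0/3 (blocked), now at (row=3, col=4)
  F1: move forward 0/1 (blocked), now at (row=3, col=4)
  L: turn left, now facing East
  F2: move forward 2, now at (row=3, col=6)
Final: (row=3, col=6), facing East

Answer: Final position: (row=3, col=6), facing East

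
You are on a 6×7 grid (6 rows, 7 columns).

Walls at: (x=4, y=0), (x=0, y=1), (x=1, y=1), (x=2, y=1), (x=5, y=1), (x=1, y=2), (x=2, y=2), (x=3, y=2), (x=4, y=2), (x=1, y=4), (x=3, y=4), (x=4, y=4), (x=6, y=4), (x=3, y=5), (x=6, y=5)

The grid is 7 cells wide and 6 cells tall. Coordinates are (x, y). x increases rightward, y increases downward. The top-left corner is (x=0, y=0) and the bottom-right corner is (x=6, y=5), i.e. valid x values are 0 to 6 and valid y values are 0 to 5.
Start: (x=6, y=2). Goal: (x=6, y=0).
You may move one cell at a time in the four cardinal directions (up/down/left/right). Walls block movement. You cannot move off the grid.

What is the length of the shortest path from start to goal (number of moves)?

Answer: Shortest path length: 2

Derivation:
BFS from (x=6, y=2) until reaching (x=6, y=0):
  Distance 0: (x=6, y=2)
  Distance 1: (x=6, y=1), (x=5, y=2), (x=6, y=3)
  Distance 2: (x=6, y=0), (x=5, y=3)  <- goal reached here
One shortest path (2 moves): (x=6, y=2) -> (x=6, y=1) -> (x=6, y=0)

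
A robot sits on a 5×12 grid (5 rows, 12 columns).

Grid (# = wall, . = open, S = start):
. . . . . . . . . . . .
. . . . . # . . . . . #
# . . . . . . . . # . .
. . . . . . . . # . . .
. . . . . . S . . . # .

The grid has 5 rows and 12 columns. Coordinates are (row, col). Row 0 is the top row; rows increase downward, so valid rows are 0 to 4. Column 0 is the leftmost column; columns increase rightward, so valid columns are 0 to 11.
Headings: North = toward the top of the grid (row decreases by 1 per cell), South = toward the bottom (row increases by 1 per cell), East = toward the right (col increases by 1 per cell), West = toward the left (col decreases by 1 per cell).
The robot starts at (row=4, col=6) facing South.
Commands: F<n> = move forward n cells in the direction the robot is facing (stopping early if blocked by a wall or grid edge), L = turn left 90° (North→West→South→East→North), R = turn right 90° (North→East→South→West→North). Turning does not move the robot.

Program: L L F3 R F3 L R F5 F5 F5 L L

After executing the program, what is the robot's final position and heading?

Answer: Final position: (row=1, col=10), facing West

Derivation:
Start: (row=4, col=6), facing South
  L: turn left, now facing East
  L: turn left, now facing North
  F3: move forward 3, now at (row=1, col=6)
  R: turn right, now facing East
  F3: move forward 3, now at (row=1, col=9)
  L: turn left, now facing North
  R: turn right, now facing East
  F5: move forward 1/5 (blocked), now at (row=1, col=10)
  F5: move forward 0/5 (blocked), now at (row=1, col=10)
  F5: move forward 0/5 (blocked), now at (row=1, col=10)
  L: turn left, now facing North
  L: turn left, now facing West
Final: (row=1, col=10), facing West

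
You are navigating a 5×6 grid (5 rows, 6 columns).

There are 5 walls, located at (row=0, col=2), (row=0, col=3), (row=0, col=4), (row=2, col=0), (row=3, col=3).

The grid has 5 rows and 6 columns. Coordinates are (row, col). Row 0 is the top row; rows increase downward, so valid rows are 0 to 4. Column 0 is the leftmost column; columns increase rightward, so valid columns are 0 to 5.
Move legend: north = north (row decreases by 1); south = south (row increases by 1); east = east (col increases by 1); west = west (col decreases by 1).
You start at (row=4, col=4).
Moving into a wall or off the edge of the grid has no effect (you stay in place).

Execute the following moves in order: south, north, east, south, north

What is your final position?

Start: (row=4, col=4)
  south (south): blocked, stay at (row=4, col=4)
  north (north): (row=4, col=4) -> (row=3, col=4)
  east (east): (row=3, col=4) -> (row=3, col=5)
  south (south): (row=3, col=5) -> (row=4, col=5)
  north (north): (row=4, col=5) -> (row=3, col=5)
Final: (row=3, col=5)

Answer: Final position: (row=3, col=5)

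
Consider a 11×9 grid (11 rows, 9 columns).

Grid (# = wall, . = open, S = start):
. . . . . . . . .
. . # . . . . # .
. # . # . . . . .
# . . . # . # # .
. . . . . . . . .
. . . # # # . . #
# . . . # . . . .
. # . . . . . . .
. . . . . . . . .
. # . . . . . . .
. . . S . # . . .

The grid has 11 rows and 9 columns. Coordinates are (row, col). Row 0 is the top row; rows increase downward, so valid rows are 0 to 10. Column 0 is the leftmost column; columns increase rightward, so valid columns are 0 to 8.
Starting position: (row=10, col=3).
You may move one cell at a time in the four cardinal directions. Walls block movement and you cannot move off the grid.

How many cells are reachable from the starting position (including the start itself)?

Answer: Reachable cells: 82

Derivation:
BFS flood-fill from (row=10, col=3):
  Distance 0: (row=10, col=3)
  Distance 1: (row=9, col=3), (row=10, col=2), (row=10, col=4)
  Distance 2: (row=8, col=3), (row=9, col=2), (row=9, col=4), (row=10, col=1)
  Distance 3: (row=7, col=3), (row=8, col=2), (row=8, col=4), (row=9, col=5), (row=10, col=0)
  Distance 4: (row=6, col=3), (row=7, col=2), (row=7, col=4), (row=8, col=1), (row=8, col=5), (row=9, col=0), (row=9, col=6)
  Distance 5: (row=6, col=2), (row=7, col=5), (row=8, col=0), (row=8, col=6), (row=9, col=7), (row=10, col=6)
  Distance 6: (row=5, col=2), (row=6, col=1), (row=6, col=5), (row=7, col=0), (row=7, col=6), (row=8, col=7), (row=9, col=8), (row=10, col=7)
  Distance 7: (row=4, col=2), (row=5, col=1), (row=6, col=6), (row=7, col=7), (row=8, col=8), (row=10, col=8)
  Distance 8: (row=3, col=2), (row=4, col=1), (row=4, col=3), (row=5, col=0), (row=5, col=6), (row=6, col=7), (row=7, col=8)
  Distance 9: (row=2, col=2), (row=3, col=1), (row=3, col=3), (row=4, col=0), (row=4, col=4), (row=4, col=6), (row=5, col=7), (row=6, col=8)
  Distance 10: (row=4, col=5), (row=4, col=7)
  Distance 11: (row=3, col=5), (row=4, col=8)
  Distance 12: (row=2, col=5), (row=3, col=8)
  Distance 13: (row=1, col=5), (row=2, col=4), (row=2, col=6), (row=2, col=8)
  Distance 14: (row=0, col=5), (row=1, col=4), (row=1, col=6), (row=1, col=8), (row=2, col=7)
  Distance 15: (row=0, col=4), (row=0, col=6), (row=0, col=8), (row=1, col=3)
  Distance 16: (row=0, col=3), (row=0, col=7)
  Distance 17: (row=0, col=2)
  Distance 18: (row=0, col=1)
  Distance 19: (row=0, col=0), (row=1, col=1)
  Distance 20: (row=1, col=0)
  Distance 21: (row=2, col=0)
Total reachable: 82 (grid has 82 open cells total)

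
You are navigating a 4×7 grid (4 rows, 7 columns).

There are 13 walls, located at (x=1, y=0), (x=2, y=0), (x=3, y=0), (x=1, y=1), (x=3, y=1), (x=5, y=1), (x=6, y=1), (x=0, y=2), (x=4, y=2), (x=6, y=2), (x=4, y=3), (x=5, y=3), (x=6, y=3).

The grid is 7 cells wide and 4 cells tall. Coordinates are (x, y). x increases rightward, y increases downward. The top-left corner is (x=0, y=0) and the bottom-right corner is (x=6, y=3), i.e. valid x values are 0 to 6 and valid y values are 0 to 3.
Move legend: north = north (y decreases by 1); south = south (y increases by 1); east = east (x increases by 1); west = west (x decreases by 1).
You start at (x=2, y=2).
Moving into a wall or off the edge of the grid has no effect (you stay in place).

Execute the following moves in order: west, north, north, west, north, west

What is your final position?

Answer: Final position: (x=1, y=2)

Derivation:
Start: (x=2, y=2)
  west (west): (x=2, y=2) -> (x=1, y=2)
  north (north): blocked, stay at (x=1, y=2)
  north (north): blocked, stay at (x=1, y=2)
  west (west): blocked, stay at (x=1, y=2)
  north (north): blocked, stay at (x=1, y=2)
  west (west): blocked, stay at (x=1, y=2)
Final: (x=1, y=2)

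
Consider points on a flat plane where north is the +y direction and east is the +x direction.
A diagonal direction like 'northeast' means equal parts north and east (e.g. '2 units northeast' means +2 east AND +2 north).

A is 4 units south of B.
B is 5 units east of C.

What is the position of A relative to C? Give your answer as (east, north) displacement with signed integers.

Answer: A is at (east=5, north=-4) relative to C.

Derivation:
Place C at the origin (east=0, north=0).
  B is 5 units east of C: delta (east=+5, north=+0); B at (east=5, north=0).
  A is 4 units south of B: delta (east=+0, north=-4); A at (east=5, north=-4).
Therefore A relative to C: (east=5, north=-4).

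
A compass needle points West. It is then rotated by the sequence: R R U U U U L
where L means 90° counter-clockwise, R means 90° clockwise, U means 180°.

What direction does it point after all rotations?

Start: West
  R (right (90° clockwise)) -> North
  R (right (90° clockwise)) -> East
  U (U-turn (180°)) -> West
  U (U-turn (180°)) -> East
  U (U-turn (180°)) -> West
  U (U-turn (180°)) -> East
  L (left (90° counter-clockwise)) -> North
Final: North

Answer: Final heading: North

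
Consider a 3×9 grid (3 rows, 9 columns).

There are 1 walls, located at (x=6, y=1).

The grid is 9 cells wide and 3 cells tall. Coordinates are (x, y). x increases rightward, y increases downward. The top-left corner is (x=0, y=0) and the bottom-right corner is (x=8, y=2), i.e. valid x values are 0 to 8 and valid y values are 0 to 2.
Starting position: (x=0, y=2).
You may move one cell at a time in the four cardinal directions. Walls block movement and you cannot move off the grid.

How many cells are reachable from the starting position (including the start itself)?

Answer: Reachable cells: 26

Derivation:
BFS flood-fill from (x=0, y=2):
  Distance 0: (x=0, y=2)
  Distance 1: (x=0, y=1), (x=1, y=2)
  Distance 2: (x=0, y=0), (x=1, y=1), (x=2, y=2)
  Distance 3: (x=1, y=0), (x=2, y=1), (x=3, y=2)
  Distance 4: (x=2, y=0), (x=3, y=1), (x=4, y=2)
  Distance 5: (x=3, y=0), (x=4, y=1), (x=5, y=2)
  Distance 6: (x=4, y=0), (x=5, y=1), (x=6, y=2)
  Distance 7: (x=5, y=0), (x=7, y=2)
  Distance 8: (x=6, y=0), (x=7, y=1), (x=8, y=2)
  Distance 9: (x=7, y=0), (x=8, y=1)
  Distance 10: (x=8, y=0)
Total reachable: 26 (grid has 26 open cells total)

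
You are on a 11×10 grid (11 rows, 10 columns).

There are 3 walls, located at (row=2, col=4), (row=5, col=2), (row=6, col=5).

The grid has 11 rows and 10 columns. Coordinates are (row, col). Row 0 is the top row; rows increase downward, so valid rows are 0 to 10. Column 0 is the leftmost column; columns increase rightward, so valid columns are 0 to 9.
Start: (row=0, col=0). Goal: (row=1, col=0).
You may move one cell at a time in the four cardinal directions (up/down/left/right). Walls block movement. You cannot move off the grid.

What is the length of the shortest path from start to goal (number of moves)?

Answer: Shortest path length: 1

Derivation:
BFS from (row=0, col=0) until reaching (row=1, col=0):
  Distance 0: (row=0, col=0)
  Distance 1: (row=0, col=1), (row=1, col=0)  <- goal reached here
One shortest path (1 moves): (row=0, col=0) -> (row=1, col=0)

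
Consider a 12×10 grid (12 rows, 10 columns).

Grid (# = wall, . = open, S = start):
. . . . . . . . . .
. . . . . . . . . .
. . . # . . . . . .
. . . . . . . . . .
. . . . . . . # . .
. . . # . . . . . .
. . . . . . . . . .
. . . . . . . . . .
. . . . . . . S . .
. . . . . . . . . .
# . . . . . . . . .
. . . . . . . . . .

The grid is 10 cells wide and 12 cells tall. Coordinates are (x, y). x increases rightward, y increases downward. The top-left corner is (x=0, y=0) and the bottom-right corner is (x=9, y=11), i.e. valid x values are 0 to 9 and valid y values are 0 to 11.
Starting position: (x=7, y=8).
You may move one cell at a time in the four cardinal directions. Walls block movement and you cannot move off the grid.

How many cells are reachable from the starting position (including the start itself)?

Answer: Reachable cells: 116

Derivation:
BFS flood-fill from (x=7, y=8):
  Distance 0: (x=7, y=8)
  Distance 1: (x=7, y=7), (x=6, y=8), (x=8, y=8), (x=7, y=9)
  Distance 2: (x=7, y=6), (x=6, y=7), (x=8, y=7), (x=5, y=8), (x=9, y=8), (x=6, y=9), (x=8, y=9), (x=7, y=10)
  Distance 3: (x=7, y=5), (x=6, y=6), (x=8, y=6), (x=5, y=7), (x=9, y=7), (x=4, y=8), (x=5, y=9), (x=9, y=9), (x=6, y=10), (x=8, y=10), (x=7, y=11)
  Distance 4: (x=6, y=5), (x=8, y=5), (x=5, y=6), (x=9, y=6), (x=4, y=7), (x=3, y=8), (x=4, y=9), (x=5, y=10), (x=9, y=10), (x=6, y=11), (x=8, y=11)
  Distance 5: (x=6, y=4), (x=8, y=4), (x=5, y=5), (x=9, y=5), (x=4, y=6), (x=3, y=7), (x=2, y=8), (x=3, y=9), (x=4, y=10), (x=5, y=11), (x=9, y=11)
  Distance 6: (x=6, y=3), (x=8, y=3), (x=5, y=4), (x=9, y=4), (x=4, y=5), (x=3, y=6), (x=2, y=7), (x=1, y=8), (x=2, y=9), (x=3, y=10), (x=4, y=11)
  Distance 7: (x=6, y=2), (x=8, y=2), (x=5, y=3), (x=7, y=3), (x=9, y=3), (x=4, y=4), (x=2, y=6), (x=1, y=7), (x=0, y=8), (x=1, y=9), (x=2, y=10), (x=3, y=11)
  Distance 8: (x=6, y=1), (x=8, y=1), (x=5, y=2), (x=7, y=2), (x=9, y=2), (x=4, y=3), (x=3, y=4), (x=2, y=5), (x=1, y=6), (x=0, y=7), (x=0, y=9), (x=1, y=10), (x=2, y=11)
  Distance 9: (x=6, y=0), (x=8, y=0), (x=5, y=1), (x=7, y=1), (x=9, y=1), (x=4, y=2), (x=3, y=3), (x=2, y=4), (x=1, y=5), (x=0, y=6), (x=1, y=11)
  Distance 10: (x=5, y=0), (x=7, y=0), (x=9, y=0), (x=4, y=1), (x=2, y=3), (x=1, y=4), (x=0, y=5), (x=0, y=11)
  Distance 11: (x=4, y=0), (x=3, y=1), (x=2, y=2), (x=1, y=3), (x=0, y=4)
  Distance 12: (x=3, y=0), (x=2, y=1), (x=1, y=2), (x=0, y=3)
  Distance 13: (x=2, y=0), (x=1, y=1), (x=0, y=2)
  Distance 14: (x=1, y=0), (x=0, y=1)
  Distance 15: (x=0, y=0)
Total reachable: 116 (grid has 116 open cells total)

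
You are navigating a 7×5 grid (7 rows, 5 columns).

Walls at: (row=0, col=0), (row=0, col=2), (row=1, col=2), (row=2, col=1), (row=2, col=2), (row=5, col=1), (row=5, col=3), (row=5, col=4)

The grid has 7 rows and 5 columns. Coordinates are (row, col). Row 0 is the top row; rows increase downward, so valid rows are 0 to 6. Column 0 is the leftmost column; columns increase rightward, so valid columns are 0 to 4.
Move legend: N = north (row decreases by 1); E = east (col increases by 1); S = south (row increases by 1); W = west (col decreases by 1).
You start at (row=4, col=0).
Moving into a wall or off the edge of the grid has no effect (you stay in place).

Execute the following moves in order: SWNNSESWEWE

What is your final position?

Answer: Final position: (row=4, col=1)

Derivation:
Start: (row=4, col=0)
  S (south): (row=4, col=0) -> (row=5, col=0)
  W (west): blocked, stay at (row=5, col=0)
  N (north): (row=5, col=0) -> (row=4, col=0)
  N (north): (row=4, col=0) -> (row=3, col=0)
  S (south): (row=3, col=0) -> (row=4, col=0)
  E (east): (row=4, col=0) -> (row=4, col=1)
  S (south): blocked, stay at (row=4, col=1)
  W (west): (row=4, col=1) -> (row=4, col=0)
  E (east): (row=4, col=0) -> (row=4, col=1)
  W (west): (row=4, col=1) -> (row=4, col=0)
  E (east): (row=4, col=0) -> (row=4, col=1)
Final: (row=4, col=1)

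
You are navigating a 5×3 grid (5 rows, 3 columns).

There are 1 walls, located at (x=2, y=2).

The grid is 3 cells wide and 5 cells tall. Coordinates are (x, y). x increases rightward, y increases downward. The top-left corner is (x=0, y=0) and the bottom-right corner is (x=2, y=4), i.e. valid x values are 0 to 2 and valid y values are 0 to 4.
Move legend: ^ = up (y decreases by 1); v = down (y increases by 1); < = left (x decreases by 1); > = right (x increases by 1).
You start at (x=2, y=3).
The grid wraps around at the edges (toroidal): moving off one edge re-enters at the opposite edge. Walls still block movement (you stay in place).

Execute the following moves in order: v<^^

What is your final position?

Answer: Final position: (x=1, y=2)

Derivation:
Start: (x=2, y=3)
  v (down): (x=2, y=3) -> (x=2, y=4)
  < (left): (x=2, y=4) -> (x=1, y=4)
  ^ (up): (x=1, y=4) -> (x=1, y=3)
  ^ (up): (x=1, y=3) -> (x=1, y=2)
Final: (x=1, y=2)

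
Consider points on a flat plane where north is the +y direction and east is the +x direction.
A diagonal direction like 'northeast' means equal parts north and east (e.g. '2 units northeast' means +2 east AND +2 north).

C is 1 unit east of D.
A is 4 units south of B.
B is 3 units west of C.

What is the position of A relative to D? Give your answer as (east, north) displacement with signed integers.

Place D at the origin (east=0, north=0).
  C is 1 unit east of D: delta (east=+1, north=+0); C at (east=1, north=0).
  B is 3 units west of C: delta (east=-3, north=+0); B at (east=-2, north=0).
  A is 4 units south of B: delta (east=+0, north=-4); A at (east=-2, north=-4).
Therefore A relative to D: (east=-2, north=-4).

Answer: A is at (east=-2, north=-4) relative to D.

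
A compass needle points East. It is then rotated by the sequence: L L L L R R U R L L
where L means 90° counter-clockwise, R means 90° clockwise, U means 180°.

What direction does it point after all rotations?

Answer: Final heading: North

Derivation:
Start: East
  L (left (90° counter-clockwise)) -> North
  L (left (90° counter-clockwise)) -> West
  L (left (90° counter-clockwise)) -> South
  L (left (90° counter-clockwise)) -> East
  R (right (90° clockwise)) -> South
  R (right (90° clockwise)) -> West
  U (U-turn (180°)) -> East
  R (right (90° clockwise)) -> South
  L (left (90° counter-clockwise)) -> East
  L (left (90° counter-clockwise)) -> North
Final: North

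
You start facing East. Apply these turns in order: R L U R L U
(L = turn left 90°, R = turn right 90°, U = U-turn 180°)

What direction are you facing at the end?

Start: East
  R (right (90° clockwise)) -> South
  L (left (90° counter-clockwise)) -> East
  U (U-turn (180°)) -> West
  R (right (90° clockwise)) -> North
  L (left (90° counter-clockwise)) -> West
  U (U-turn (180°)) -> East
Final: East

Answer: Final heading: East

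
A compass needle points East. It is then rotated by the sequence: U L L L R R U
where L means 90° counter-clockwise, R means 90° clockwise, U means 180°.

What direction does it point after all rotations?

Start: East
  U (U-turn (180°)) -> West
  L (left (90° counter-clockwise)) -> South
  L (left (90° counter-clockwise)) -> East
  L (left (90° counter-clockwise)) -> North
  R (right (90° clockwise)) -> East
  R (right (90° clockwise)) -> South
  U (U-turn (180°)) -> North
Final: North

Answer: Final heading: North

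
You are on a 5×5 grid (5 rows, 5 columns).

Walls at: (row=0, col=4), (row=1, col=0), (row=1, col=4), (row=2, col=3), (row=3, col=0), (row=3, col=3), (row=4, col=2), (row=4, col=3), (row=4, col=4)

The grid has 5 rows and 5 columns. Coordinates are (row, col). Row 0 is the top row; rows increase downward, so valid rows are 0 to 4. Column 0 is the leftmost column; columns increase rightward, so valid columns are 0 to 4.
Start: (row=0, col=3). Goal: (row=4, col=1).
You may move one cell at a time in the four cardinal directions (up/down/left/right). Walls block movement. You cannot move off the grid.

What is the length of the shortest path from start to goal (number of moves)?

Answer: Shortest path length: 6

Derivation:
BFS from (row=0, col=3) until reaching (row=4, col=1):
  Distance 0: (row=0, col=3)
  Distance 1: (row=0, col=2), (row=1, col=3)
  Distance 2: (row=0, col=1), (row=1, col=2)
  Distance 3: (row=0, col=0), (row=1, col=1), (row=2, col=2)
  Distance 4: (row=2, col=1), (row=3, col=2)
  Distance 5: (row=2, col=0), (row=3, col=1)
  Distance 6: (row=4, col=1)  <- goal reached here
One shortest path (6 moves): (row=0, col=3) -> (row=0, col=2) -> (row=0, col=1) -> (row=1, col=1) -> (row=2, col=1) -> (row=3, col=1) -> (row=4, col=1)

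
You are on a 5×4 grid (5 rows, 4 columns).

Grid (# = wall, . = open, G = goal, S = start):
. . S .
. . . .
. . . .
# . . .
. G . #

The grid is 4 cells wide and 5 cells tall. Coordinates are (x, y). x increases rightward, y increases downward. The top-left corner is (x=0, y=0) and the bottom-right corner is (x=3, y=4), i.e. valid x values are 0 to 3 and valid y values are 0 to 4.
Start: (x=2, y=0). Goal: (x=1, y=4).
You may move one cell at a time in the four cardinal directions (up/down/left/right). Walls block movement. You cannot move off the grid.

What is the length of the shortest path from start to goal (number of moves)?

Answer: Shortest path length: 5

Derivation:
BFS from (x=2, y=0) until reaching (x=1, y=4):
  Distance 0: (x=2, y=0)
  Distance 1: (x=1, y=0), (x=3, y=0), (x=2, y=1)
  Distance 2: (x=0, y=0), (x=1, y=1), (x=3, y=1), (x=2, y=2)
  Distance 3: (x=0, y=1), (x=1, y=2), (x=3, y=2), (x=2, y=3)
  Distance 4: (x=0, y=2), (x=1, y=3), (x=3, y=3), (x=2, y=4)
  Distance 5: (x=1, y=4)  <- goal reached here
One shortest path (5 moves): (x=2, y=0) -> (x=1, y=0) -> (x=1, y=1) -> (x=1, y=2) -> (x=1, y=3) -> (x=1, y=4)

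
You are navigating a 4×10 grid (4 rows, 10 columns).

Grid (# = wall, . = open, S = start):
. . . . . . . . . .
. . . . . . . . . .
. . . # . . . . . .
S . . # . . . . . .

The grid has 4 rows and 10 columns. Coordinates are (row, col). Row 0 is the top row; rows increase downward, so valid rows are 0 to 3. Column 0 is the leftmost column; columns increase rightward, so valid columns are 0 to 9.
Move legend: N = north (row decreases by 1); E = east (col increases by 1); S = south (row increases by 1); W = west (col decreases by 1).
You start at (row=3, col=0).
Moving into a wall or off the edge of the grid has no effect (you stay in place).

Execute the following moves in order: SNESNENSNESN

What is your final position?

Start: (row=3, col=0)
  S (south): blocked, stay at (row=3, col=0)
  N (north): (row=3, col=0) -> (row=2, col=0)
  E (east): (row=2, col=0) -> (row=2, col=1)
  S (south): (row=2, col=1) -> (row=3, col=1)
  N (north): (row=3, col=1) -> (row=2, col=1)
  E (east): (row=2, col=1) -> (row=2, col=2)
  N (north): (row=2, col=2) -> (row=1, col=2)
  S (south): (row=1, col=2) -> (row=2, col=2)
  N (north): (row=2, col=2) -> (row=1, col=2)
  E (east): (row=1, col=2) -> (row=1, col=3)
  S (south): blocked, stay at (row=1, col=3)
  N (north): (row=1, col=3) -> (row=0, col=3)
Final: (row=0, col=3)

Answer: Final position: (row=0, col=3)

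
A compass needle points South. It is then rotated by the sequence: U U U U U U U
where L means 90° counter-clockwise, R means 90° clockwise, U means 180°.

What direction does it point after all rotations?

Start: South
  U (U-turn (180°)) -> North
  U (U-turn (180°)) -> South
  U (U-turn (180°)) -> North
  U (U-turn (180°)) -> South
  U (U-turn (180°)) -> North
  U (U-turn (180°)) -> South
  U (U-turn (180°)) -> North
Final: North

Answer: Final heading: North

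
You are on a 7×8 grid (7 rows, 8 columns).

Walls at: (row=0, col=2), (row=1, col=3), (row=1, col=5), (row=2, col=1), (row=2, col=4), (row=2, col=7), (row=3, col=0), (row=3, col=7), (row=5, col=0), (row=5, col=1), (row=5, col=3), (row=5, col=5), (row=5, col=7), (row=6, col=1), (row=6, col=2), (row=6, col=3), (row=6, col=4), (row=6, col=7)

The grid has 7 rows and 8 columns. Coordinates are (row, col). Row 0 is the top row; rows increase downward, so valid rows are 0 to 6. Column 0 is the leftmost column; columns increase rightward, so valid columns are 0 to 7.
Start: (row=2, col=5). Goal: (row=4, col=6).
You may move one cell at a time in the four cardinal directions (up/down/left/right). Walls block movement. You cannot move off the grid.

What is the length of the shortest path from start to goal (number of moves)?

BFS from (row=2, col=5) until reaching (row=4, col=6):
  Distance 0: (row=2, col=5)
  Distance 1: (row=2, col=6), (row=3, col=5)
  Distance 2: (row=1, col=6), (row=3, col=4), (row=3, col=6), (row=4, col=5)
  Distance 3: (row=0, col=6), (row=1, col=7), (row=3, col=3), (row=4, col=4), (row=4, col=6)  <- goal reached here
One shortest path (3 moves): (row=2, col=5) -> (row=2, col=6) -> (row=3, col=6) -> (row=4, col=6)

Answer: Shortest path length: 3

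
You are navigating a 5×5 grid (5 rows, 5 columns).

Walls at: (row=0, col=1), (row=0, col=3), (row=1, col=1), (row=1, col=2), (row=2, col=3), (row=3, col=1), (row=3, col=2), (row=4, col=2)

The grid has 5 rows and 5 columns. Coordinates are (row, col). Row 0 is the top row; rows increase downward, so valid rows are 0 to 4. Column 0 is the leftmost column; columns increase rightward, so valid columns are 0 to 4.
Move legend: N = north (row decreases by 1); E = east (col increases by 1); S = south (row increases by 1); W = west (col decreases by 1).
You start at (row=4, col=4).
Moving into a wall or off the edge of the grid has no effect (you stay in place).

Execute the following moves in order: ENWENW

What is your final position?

Answer: Final position: (row=2, col=4)

Derivation:
Start: (row=4, col=4)
  E (east): blocked, stay at (row=4, col=4)
  N (north): (row=4, col=4) -> (row=3, col=4)
  W (west): (row=3, col=4) -> (row=3, col=3)
  E (east): (row=3, col=3) -> (row=3, col=4)
  N (north): (row=3, col=4) -> (row=2, col=4)
  W (west): blocked, stay at (row=2, col=4)
Final: (row=2, col=4)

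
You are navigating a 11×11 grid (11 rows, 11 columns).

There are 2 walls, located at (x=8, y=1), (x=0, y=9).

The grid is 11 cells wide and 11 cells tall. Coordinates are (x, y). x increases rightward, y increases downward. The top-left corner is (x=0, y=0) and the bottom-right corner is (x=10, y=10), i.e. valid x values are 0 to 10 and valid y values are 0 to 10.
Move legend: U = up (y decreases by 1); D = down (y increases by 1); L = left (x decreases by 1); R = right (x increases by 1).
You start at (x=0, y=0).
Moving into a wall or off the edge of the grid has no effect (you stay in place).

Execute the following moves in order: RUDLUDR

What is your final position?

Start: (x=0, y=0)
  R (right): (x=0, y=0) -> (x=1, y=0)
  U (up): blocked, stay at (x=1, y=0)
  D (down): (x=1, y=0) -> (x=1, y=1)
  L (left): (x=1, y=1) -> (x=0, y=1)
  U (up): (x=0, y=1) -> (x=0, y=0)
  D (down): (x=0, y=0) -> (x=0, y=1)
  R (right): (x=0, y=1) -> (x=1, y=1)
Final: (x=1, y=1)

Answer: Final position: (x=1, y=1)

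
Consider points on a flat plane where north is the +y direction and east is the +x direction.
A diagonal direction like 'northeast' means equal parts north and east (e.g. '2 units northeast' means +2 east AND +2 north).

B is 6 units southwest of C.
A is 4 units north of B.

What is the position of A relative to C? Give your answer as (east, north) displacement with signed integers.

Answer: A is at (east=-6, north=-2) relative to C.

Derivation:
Place C at the origin (east=0, north=0).
  B is 6 units southwest of C: delta (east=-6, north=-6); B at (east=-6, north=-6).
  A is 4 units north of B: delta (east=+0, north=+4); A at (east=-6, north=-2).
Therefore A relative to C: (east=-6, north=-2).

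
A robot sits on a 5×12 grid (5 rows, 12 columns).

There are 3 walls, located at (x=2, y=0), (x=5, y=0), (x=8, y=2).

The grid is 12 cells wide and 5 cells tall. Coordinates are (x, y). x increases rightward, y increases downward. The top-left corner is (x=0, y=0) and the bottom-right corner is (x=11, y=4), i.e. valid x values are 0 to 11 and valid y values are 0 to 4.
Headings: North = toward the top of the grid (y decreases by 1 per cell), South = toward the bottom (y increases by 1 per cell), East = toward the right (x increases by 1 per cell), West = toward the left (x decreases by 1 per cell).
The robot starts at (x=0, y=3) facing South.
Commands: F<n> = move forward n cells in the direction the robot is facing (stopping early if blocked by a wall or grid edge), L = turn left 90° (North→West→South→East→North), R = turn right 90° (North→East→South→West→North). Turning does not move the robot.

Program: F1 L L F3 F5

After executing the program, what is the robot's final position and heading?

Answer: Final position: (x=0, y=0), facing North

Derivation:
Start: (x=0, y=3), facing South
  F1: move forward 1, now at (x=0, y=4)
  L: turn left, now facing East
  L: turn left, now facing North
  F3: move forward 3, now at (x=0, y=1)
  F5: move forward 1/5 (blocked), now at (x=0, y=0)
Final: (x=0, y=0), facing North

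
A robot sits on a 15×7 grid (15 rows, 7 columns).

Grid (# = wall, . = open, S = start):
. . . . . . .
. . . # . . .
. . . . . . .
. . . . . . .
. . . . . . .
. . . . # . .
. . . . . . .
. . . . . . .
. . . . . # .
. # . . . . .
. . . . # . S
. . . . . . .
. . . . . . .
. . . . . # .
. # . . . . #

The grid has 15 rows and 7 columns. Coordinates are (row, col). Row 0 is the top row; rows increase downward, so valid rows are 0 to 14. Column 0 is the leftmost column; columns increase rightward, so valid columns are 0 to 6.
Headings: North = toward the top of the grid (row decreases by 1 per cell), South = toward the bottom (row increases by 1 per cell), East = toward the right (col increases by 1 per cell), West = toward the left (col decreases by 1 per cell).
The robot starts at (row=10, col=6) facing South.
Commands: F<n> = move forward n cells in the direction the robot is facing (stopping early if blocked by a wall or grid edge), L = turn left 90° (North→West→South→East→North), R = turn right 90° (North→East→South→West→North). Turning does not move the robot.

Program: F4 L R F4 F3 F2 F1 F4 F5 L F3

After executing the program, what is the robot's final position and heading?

Answer: Final position: (row=13, col=6), facing East

Derivation:
Start: (row=10, col=6), facing South
  F4: move forward 3/4 (blocked), now at (row=13, col=6)
  L: turn left, now facing East
  R: turn right, now facing South
  F4: move forward 0/4 (blocked), now at (row=13, col=6)
  F3: move forward 0/3 (blocked), now at (row=13, col=6)
  F2: move forward 0/2 (blocked), now at (row=13, col=6)
  F1: move forward 0/1 (blocked), now at (row=13, col=6)
  F4: move forward 0/4 (blocked), now at (row=13, col=6)
  F5: move forward 0/5 (blocked), now at (row=13, col=6)
  L: turn left, now facing East
  F3: move forward 0/3 (blocked), now at (row=13, col=6)
Final: (row=13, col=6), facing East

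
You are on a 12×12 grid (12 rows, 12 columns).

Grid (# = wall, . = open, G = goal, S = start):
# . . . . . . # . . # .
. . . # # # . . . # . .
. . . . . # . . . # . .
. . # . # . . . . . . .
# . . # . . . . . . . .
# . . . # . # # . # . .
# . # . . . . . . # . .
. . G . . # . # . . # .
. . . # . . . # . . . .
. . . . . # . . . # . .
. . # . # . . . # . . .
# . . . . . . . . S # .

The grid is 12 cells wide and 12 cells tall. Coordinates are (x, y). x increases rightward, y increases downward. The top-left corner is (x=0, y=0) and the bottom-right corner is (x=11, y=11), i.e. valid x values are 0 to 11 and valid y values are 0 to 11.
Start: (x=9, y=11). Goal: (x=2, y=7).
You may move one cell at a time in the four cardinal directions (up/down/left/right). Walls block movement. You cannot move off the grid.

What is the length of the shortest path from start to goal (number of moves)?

Answer: Shortest path length: 11

Derivation:
BFS from (x=9, y=11) until reaching (x=2, y=7):
  Distance 0: (x=9, y=11)
  Distance 1: (x=9, y=10), (x=8, y=11)
  Distance 2: (x=10, y=10), (x=7, y=11)
  Distance 3: (x=10, y=9), (x=7, y=10), (x=11, y=10), (x=6, y=11)
  Distance 4: (x=10, y=8), (x=7, y=9), (x=11, y=9), (x=6, y=10), (x=5, y=11), (x=11, y=11)
  Distance 5: (x=9, y=8), (x=11, y=8), (x=6, y=9), (x=8, y=9), (x=5, y=10), (x=4, y=11)
  Distance 6: (x=9, y=7), (x=11, y=7), (x=6, y=8), (x=8, y=8), (x=3, y=11)
  Distance 7: (x=11, y=6), (x=6, y=7), (x=8, y=7), (x=5, y=8), (x=3, y=10), (x=2, y=11)
  Distance 8: (x=11, y=5), (x=6, y=6), (x=8, y=6), (x=10, y=6), (x=4, y=8), (x=3, y=9), (x=1, y=11)
  Distance 9: (x=11, y=4), (x=8, y=5), (x=10, y=5), (x=5, y=6), (x=7, y=6), (x=4, y=7), (x=2, y=9), (x=4, y=9), (x=1, y=10)
  Distance 10: (x=11, y=3), (x=8, y=4), (x=10, y=4), (x=5, y=5), (x=4, y=6), (x=3, y=7), (x=2, y=8), (x=1, y=9), (x=0, y=10)
  Distance 11: (x=11, y=2), (x=8, y=3), (x=10, y=3), (x=5, y=4), (x=7, y=4), (x=9, y=4), (x=3, y=6), (x=2, y=7), (x=1, y=8), (x=0, y=9)  <- goal reached here
One shortest path (11 moves): (x=9, y=11) -> (x=8, y=11) -> (x=7, y=11) -> (x=6, y=11) -> (x=5, y=11) -> (x=4, y=11) -> (x=3, y=11) -> (x=3, y=10) -> (x=3, y=9) -> (x=2, y=9) -> (x=2, y=8) -> (x=2, y=7)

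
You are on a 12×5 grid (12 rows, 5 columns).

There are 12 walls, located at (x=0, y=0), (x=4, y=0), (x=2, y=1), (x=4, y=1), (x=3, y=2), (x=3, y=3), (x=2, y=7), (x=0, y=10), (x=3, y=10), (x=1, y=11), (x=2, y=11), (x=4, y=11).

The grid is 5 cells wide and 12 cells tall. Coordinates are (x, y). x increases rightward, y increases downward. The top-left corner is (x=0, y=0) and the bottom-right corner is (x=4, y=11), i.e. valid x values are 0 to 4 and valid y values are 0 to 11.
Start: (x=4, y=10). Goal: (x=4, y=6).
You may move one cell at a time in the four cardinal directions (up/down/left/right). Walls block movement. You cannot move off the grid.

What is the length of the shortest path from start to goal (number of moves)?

BFS from (x=4, y=10) until reaching (x=4, y=6):
  Distance 0: (x=4, y=10)
  Distance 1: (x=4, y=9)
  Distance 2: (x=4, y=8), (x=3, y=9)
  Distance 3: (x=4, y=7), (x=3, y=8), (x=2, y=9)
  Distance 4: (x=4, y=6), (x=3, y=7), (x=2, y=8), (x=1, y=9), (x=2, y=10)  <- goal reached here
One shortest path (4 moves): (x=4, y=10) -> (x=4, y=9) -> (x=4, y=8) -> (x=4, y=7) -> (x=4, y=6)

Answer: Shortest path length: 4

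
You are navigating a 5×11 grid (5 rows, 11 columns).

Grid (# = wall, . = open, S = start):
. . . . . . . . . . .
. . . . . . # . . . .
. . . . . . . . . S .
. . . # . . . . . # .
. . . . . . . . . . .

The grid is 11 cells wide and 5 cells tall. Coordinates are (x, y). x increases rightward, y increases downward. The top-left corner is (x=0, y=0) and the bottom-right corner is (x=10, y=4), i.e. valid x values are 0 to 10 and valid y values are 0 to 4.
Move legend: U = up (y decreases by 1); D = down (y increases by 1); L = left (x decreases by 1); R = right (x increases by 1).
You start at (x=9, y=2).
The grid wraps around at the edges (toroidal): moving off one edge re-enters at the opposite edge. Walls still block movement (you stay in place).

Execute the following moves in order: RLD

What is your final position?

Start: (x=9, y=2)
  R (right): (x=9, y=2) -> (x=10, y=2)
  L (left): (x=10, y=2) -> (x=9, y=2)
  D (down): blocked, stay at (x=9, y=2)
Final: (x=9, y=2)

Answer: Final position: (x=9, y=2)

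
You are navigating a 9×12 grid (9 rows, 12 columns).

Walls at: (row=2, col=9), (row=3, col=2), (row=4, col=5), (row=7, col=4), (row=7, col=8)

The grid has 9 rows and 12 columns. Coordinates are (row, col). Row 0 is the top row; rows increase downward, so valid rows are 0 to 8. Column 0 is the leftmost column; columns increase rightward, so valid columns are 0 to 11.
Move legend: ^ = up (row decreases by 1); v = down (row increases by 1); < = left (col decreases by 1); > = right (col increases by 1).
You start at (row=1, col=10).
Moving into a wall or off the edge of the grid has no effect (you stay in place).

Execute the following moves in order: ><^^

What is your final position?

Answer: Final position: (row=0, col=10)

Derivation:
Start: (row=1, col=10)
  > (right): (row=1, col=10) -> (row=1, col=11)
  < (left): (row=1, col=11) -> (row=1, col=10)
  ^ (up): (row=1, col=10) -> (row=0, col=10)
  ^ (up): blocked, stay at (row=0, col=10)
Final: (row=0, col=10)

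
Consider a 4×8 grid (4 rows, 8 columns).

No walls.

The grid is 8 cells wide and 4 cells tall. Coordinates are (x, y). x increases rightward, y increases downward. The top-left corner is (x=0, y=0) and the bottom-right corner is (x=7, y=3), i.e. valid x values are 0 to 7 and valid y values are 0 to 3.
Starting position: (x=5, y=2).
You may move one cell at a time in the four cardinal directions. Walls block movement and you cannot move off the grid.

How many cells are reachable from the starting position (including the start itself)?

BFS flood-fill from (x=5, y=2):
  Distance 0: (x=5, y=2)
  Distance 1: (x=5, y=1), (x=4, y=2), (x=6, y=2), (x=5, y=3)
  Distance 2: (x=5, y=0), (x=4, y=1), (x=6, y=1), (x=3, y=2), (x=7, y=2), (x=4, y=3), (x=6, y=3)
  Distance 3: (x=4, y=0), (x=6, y=0), (x=3, y=1), (x=7, y=1), (x=2, y=2), (x=3, y=3), (x=7, y=3)
  Distance 4: (x=3, y=0), (x=7, y=0), (x=2, y=1), (x=1, y=2), (x=2, y=3)
  Distance 5: (x=2, y=0), (x=1, y=1), (x=0, y=2), (x=1, y=3)
  Distance 6: (x=1, y=0), (x=0, y=1), (x=0, y=3)
  Distance 7: (x=0, y=0)
Total reachable: 32 (grid has 32 open cells total)

Answer: Reachable cells: 32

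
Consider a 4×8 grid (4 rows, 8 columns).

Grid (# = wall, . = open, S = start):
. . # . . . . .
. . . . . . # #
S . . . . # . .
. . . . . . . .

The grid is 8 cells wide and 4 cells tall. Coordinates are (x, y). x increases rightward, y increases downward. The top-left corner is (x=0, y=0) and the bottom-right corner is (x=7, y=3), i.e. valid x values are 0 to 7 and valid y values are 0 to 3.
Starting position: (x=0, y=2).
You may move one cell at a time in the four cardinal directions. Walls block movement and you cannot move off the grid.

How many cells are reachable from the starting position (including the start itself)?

BFS flood-fill from (x=0, y=2):
  Distance 0: (x=0, y=2)
  Distance 1: (x=0, y=1), (x=1, y=2), (x=0, y=3)
  Distance 2: (x=0, y=0), (x=1, y=1), (x=2, y=2), (x=1, y=3)
  Distance 3: (x=1, y=0), (x=2, y=1), (x=3, y=2), (x=2, y=3)
  Distance 4: (x=3, y=1), (x=4, y=2), (x=3, y=3)
  Distance 5: (x=3, y=0), (x=4, y=1), (x=4, y=3)
  Distance 6: (x=4, y=0), (x=5, y=1), (x=5, y=3)
  Distance 7: (x=5, y=0), (x=6, y=3)
  Distance 8: (x=6, y=0), (x=6, y=2), (x=7, y=3)
  Distance 9: (x=7, y=0), (x=7, y=2)
Total reachable: 28 (grid has 28 open cells total)

Answer: Reachable cells: 28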